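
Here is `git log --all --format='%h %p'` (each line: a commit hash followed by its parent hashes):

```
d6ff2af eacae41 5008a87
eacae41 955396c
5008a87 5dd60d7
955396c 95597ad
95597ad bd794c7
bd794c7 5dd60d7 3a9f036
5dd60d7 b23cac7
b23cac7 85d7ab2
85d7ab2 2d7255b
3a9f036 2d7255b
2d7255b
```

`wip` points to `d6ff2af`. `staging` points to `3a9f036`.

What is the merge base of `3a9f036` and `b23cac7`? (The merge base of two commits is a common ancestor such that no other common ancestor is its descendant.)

Ancestors of 3a9f036: {2d7255b, 3a9f036}.
Ancestors of b23cac7: {2d7255b, 85d7ab2, b23cac7}.
Common ancestors: {2d7255b}.
The only common ancestor is 2d7255b, so it is the merge base.

2d7255b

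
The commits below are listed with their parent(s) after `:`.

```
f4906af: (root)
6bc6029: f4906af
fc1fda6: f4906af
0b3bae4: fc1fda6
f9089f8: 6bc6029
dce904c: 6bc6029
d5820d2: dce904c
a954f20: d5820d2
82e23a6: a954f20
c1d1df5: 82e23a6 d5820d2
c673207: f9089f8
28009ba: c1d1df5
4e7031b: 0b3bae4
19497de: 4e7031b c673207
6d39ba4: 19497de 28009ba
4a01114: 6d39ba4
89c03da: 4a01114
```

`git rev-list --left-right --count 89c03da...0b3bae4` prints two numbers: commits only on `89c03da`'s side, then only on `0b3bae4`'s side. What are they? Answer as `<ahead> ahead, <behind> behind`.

Reachable from 89c03da: {0b3bae4, 19497de, 28009ba, 4a01114, 4e7031b, 6bc6029, 6d39ba4, 82e23a6, 89c03da, a954f20, c1d1df5, c673207, d5820d2, dce904c, f4906af, f9089f8, fc1fda6}.
Reachable from 0b3bae4: {0b3bae4, f4906af, fc1fda6}.
Only in 89c03da's history (ahead): {19497de, 28009ba, 4a01114, 4e7031b, 6bc6029, 6d39ba4, 82e23a6, 89c03da, a954f20, c1d1df5, c673207, d5820d2, dce904c, f9089f8} — 14.
Only in 0b3bae4's history (behind): {} — 0.

14 ahead, 0 behind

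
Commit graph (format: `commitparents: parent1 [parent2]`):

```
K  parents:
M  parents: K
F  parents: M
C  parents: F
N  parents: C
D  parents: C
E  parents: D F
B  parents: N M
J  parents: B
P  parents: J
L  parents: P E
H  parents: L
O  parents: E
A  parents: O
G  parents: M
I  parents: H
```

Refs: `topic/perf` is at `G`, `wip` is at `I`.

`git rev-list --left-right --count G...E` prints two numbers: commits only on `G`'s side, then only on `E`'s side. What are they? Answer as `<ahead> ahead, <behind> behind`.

Reachable from G: {G, K, M}.
Reachable from E: {C, D, E, F, K, M}.
Only in G's history (ahead): {G} — 1.
Only in E's history (behind): {C, D, E, F} — 4.

1 ahead, 4 behind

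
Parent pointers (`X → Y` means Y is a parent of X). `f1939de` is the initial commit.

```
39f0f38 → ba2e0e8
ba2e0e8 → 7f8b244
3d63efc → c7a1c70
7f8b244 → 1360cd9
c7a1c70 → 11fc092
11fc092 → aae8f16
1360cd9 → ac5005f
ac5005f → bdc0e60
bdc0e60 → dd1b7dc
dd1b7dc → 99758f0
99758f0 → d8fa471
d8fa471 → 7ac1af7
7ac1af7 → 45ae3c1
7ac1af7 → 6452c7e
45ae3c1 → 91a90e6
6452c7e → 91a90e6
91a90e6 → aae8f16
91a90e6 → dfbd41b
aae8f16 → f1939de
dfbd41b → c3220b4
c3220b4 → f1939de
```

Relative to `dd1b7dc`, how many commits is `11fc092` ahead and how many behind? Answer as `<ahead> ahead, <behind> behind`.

1 ahead, 9 behind

Reachable from 11fc092: {11fc092, aae8f16, f1939de}.
Reachable from dd1b7dc: {45ae3c1, 6452c7e, 7ac1af7, 91a90e6, 99758f0, aae8f16, c3220b4, d8fa471, dd1b7dc, dfbd41b, f1939de}.
Only in 11fc092's history (ahead): {11fc092} — 1.
Only in dd1b7dc's history (behind): {45ae3c1, 6452c7e, 7ac1af7, 91a90e6, 99758f0, c3220b4, d8fa471, dd1b7dc, dfbd41b} — 9.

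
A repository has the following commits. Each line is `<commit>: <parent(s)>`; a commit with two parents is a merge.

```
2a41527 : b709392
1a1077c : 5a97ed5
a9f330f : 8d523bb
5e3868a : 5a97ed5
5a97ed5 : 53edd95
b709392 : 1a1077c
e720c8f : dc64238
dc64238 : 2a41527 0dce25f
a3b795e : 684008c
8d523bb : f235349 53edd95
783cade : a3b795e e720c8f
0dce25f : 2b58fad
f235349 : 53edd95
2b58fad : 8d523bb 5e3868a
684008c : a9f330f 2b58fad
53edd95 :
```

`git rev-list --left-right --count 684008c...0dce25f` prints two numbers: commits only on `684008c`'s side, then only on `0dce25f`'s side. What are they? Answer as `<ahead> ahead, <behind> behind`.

Reachable from 684008c: {2b58fad, 53edd95, 5a97ed5, 5e3868a, 684008c, 8d523bb, a9f330f, f235349}.
Reachable from 0dce25f: {0dce25f, 2b58fad, 53edd95, 5a97ed5, 5e3868a, 8d523bb, f235349}.
Only in 684008c's history (ahead): {684008c, a9f330f} — 2.
Only in 0dce25f's history (behind): {0dce25f} — 1.

2 ahead, 1 behind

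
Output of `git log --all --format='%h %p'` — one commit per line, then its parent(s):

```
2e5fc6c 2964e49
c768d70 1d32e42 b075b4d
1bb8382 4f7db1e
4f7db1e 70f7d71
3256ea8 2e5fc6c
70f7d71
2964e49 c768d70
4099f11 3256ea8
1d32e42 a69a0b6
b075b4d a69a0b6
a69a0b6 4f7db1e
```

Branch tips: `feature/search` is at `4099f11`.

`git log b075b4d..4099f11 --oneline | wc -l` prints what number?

6

Reachable from 4099f11: {1d32e42, 2964e49, 2e5fc6c, 3256ea8, 4099f11, 4f7db1e, 70f7d71, a69a0b6, b075b4d, c768d70}.
Reachable from b075b4d: {4f7db1e, 70f7d71, a69a0b6, b075b4d}.
In 4099f11's history but not b075b4d's: {1d32e42, 2964e49, 2e5fc6c, 3256ea8, 4099f11, c768d70} — 6 commits.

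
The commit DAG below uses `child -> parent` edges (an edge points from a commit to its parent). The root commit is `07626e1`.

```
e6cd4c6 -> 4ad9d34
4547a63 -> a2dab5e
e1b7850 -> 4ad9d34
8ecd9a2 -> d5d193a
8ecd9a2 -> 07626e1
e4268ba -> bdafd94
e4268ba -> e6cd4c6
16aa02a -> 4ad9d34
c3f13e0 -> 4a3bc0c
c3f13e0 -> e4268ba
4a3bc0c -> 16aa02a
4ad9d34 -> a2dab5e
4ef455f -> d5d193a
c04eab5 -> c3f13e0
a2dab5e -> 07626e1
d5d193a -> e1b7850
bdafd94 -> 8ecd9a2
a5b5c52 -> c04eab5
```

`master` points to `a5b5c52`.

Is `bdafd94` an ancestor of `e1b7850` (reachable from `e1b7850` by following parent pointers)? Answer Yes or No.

Ancestors of e1b7850: {07626e1, 4ad9d34, a2dab5e, e1b7850}.
bdafd94 is not in that set, so it is not an ancestor of e1b7850.

No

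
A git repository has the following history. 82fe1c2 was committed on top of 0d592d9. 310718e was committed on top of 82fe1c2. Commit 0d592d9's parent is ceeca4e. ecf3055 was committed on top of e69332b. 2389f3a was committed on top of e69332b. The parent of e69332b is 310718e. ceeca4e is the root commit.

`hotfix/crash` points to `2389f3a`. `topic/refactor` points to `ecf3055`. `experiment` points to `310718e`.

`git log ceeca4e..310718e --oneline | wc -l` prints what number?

3

Reachable from 310718e: {0d592d9, 310718e, 82fe1c2, ceeca4e}.
Reachable from ceeca4e: {ceeca4e}.
In 310718e's history but not ceeca4e's: {0d592d9, 310718e, 82fe1c2} — 3 commits.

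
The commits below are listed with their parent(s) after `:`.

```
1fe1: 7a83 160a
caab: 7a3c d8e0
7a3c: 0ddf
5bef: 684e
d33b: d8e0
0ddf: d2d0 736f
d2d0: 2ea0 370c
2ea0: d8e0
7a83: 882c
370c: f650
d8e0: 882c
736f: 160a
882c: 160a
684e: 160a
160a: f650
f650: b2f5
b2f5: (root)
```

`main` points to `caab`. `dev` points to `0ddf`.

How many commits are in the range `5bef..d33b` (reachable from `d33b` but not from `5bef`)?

3

Reachable from d33b: {160a, 882c, b2f5, d33b, d8e0, f650}.
Reachable from 5bef: {160a, 5bef, 684e, b2f5, f650}.
In d33b's history but not 5bef's: {882c, d33b, d8e0} — 3 commits.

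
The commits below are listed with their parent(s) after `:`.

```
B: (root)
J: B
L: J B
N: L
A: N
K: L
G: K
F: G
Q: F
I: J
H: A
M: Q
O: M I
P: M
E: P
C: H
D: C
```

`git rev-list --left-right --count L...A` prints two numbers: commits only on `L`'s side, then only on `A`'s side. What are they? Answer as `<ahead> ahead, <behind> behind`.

0 ahead, 2 behind

Reachable from L: {B, J, L}.
Reachable from A: {A, B, J, L, N}.
Only in L's history (ahead): {} — 0.
Only in A's history (behind): {A, N} — 2.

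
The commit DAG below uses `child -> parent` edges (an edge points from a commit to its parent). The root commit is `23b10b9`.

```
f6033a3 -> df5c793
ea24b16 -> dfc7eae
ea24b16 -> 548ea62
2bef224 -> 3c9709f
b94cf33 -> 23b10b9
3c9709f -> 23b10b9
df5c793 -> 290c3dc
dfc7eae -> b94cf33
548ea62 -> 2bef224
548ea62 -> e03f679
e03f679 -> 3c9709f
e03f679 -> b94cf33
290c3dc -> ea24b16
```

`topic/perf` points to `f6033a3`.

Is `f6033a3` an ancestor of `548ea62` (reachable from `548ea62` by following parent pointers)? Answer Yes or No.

Ancestors of 548ea62: {23b10b9, 2bef224, 3c9709f, 548ea62, b94cf33, e03f679}.
f6033a3 is not in that set, so it is not an ancestor of 548ea62.

No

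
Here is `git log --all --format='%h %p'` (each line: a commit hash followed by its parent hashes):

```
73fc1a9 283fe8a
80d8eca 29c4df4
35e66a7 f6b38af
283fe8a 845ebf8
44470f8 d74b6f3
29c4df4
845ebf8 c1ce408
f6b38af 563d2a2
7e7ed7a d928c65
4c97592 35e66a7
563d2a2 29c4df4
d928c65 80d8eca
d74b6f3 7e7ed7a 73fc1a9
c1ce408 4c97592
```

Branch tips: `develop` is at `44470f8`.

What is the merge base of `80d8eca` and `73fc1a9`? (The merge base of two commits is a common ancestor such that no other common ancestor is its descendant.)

Ancestors of 80d8eca: {29c4df4, 80d8eca}.
Ancestors of 73fc1a9: {283fe8a, 29c4df4, 35e66a7, 4c97592, 563d2a2, 73fc1a9, 845ebf8, c1ce408, f6b38af}.
Common ancestors: {29c4df4}.
The only common ancestor is 29c4df4, so it is the merge base.

29c4df4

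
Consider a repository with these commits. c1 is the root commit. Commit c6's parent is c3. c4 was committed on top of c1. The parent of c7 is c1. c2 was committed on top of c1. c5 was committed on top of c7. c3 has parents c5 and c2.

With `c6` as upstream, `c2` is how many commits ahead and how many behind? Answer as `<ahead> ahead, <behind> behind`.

Reachable from c2: {c1, c2}.
Reachable from c6: {c1, c2, c3, c5, c6, c7}.
Only in c2's history (ahead): {} — 0.
Only in c6's history (behind): {c3, c5, c6, c7} — 4.

0 ahead, 4 behind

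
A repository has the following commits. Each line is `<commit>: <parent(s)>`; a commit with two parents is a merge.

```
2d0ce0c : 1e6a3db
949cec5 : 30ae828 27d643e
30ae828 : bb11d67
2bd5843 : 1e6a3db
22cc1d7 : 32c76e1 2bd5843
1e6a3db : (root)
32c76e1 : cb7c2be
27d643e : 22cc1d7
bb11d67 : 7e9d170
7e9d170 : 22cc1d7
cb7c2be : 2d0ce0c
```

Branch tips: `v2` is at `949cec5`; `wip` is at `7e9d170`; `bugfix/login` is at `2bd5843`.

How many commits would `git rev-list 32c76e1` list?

Walking parent pointers from 32c76e1: reachable set = {1e6a3db, 2d0ce0c, 32c76e1, cb7c2be}.
That is 4 commits.

4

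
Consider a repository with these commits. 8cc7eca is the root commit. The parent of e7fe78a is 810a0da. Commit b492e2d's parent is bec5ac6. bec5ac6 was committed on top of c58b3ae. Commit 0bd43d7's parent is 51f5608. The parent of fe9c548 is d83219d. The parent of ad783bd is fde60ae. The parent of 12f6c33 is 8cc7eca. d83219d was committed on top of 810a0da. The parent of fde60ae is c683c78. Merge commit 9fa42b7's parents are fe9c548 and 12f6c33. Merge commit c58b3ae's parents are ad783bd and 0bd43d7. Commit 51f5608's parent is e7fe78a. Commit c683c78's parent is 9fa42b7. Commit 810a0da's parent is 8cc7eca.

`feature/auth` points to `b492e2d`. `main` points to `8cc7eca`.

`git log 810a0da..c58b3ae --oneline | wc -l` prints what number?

11

Reachable from c58b3ae: {0bd43d7, 12f6c33, 51f5608, 810a0da, 8cc7eca, 9fa42b7, ad783bd, c58b3ae, c683c78, d83219d, e7fe78a, fde60ae, fe9c548}.
Reachable from 810a0da: {810a0da, 8cc7eca}.
In c58b3ae's history but not 810a0da's: {0bd43d7, 12f6c33, 51f5608, 9fa42b7, ad783bd, c58b3ae, c683c78, d83219d, e7fe78a, fde60ae, fe9c548} — 11 commits.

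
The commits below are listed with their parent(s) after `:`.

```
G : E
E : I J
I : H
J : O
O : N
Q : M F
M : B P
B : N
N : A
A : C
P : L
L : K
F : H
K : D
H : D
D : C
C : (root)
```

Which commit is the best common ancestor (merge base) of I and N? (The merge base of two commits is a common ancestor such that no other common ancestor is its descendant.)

C

Ancestors of I: {C, D, H, I}.
Ancestors of N: {A, C, N}.
Common ancestors: {C}.
The only common ancestor is C, so it is the merge base.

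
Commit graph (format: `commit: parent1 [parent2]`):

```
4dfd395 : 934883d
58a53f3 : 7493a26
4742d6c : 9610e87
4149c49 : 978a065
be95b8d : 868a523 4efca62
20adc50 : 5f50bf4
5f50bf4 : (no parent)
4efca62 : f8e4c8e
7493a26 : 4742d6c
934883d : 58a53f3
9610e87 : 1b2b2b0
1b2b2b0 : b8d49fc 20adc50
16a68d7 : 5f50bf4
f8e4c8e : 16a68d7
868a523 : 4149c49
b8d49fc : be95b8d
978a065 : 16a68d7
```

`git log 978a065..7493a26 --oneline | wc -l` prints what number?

11

Reachable from 7493a26: {16a68d7, 1b2b2b0, 20adc50, 4149c49, 4742d6c, 4efca62, 5f50bf4, 7493a26, 868a523, 9610e87, 978a065, b8d49fc, be95b8d, f8e4c8e}.
Reachable from 978a065: {16a68d7, 5f50bf4, 978a065}.
In 7493a26's history but not 978a065's: {1b2b2b0, 20adc50, 4149c49, 4742d6c, 4efca62, 7493a26, 868a523, 9610e87, b8d49fc, be95b8d, f8e4c8e} — 11 commits.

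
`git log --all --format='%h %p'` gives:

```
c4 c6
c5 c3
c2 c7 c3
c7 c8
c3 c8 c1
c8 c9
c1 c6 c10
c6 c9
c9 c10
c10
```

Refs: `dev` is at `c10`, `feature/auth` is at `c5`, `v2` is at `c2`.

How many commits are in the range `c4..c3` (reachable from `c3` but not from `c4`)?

Reachable from c3: {c1, c10, c3, c6, c8, c9}.
Reachable from c4: {c10, c4, c6, c9}.
In c3's history but not c4's: {c1, c3, c8} — 3 commits.

3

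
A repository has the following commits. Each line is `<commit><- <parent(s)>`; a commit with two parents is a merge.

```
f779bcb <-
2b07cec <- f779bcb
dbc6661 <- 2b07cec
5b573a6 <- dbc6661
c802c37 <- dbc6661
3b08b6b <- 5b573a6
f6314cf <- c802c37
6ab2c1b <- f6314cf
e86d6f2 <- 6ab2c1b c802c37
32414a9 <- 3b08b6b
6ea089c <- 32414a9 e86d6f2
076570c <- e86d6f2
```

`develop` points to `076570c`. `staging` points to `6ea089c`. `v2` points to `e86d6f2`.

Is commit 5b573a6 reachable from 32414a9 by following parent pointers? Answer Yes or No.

Yes

Ancestors of 32414a9 (commits reachable by following parents): {2b07cec, 32414a9, 3b08b6b, 5b573a6, dbc6661, f779bcb}.
5b573a6 is in that set, so it is an ancestor of 32414a9.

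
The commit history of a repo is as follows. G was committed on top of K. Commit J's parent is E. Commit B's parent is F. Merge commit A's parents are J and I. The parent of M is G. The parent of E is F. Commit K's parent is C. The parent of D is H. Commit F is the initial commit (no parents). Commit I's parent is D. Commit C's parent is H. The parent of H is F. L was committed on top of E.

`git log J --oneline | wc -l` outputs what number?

Walking parent pointers from J: reachable set = {E, F, J}.
That is 3 commits.

3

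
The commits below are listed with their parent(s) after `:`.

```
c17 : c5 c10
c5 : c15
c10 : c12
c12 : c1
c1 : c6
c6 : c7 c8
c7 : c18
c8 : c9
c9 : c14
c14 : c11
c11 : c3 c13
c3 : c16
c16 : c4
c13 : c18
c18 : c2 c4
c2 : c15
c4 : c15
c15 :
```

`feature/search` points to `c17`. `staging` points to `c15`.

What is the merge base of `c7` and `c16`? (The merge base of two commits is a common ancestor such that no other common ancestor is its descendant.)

Ancestors of c7: {c15, c18, c2, c4, c7}.
Ancestors of c16: {c15, c16, c4}.
Common ancestors: {c15, c4}.
Among these, c4 is not an ancestor of any other common ancestor — it is the merge base.

c4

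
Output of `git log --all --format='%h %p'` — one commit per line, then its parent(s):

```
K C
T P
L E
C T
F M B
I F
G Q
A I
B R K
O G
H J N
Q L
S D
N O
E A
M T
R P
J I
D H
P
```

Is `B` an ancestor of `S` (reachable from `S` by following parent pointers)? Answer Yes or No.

Ancestors of S (commits reachable by following parents): {A, B, C, D, E, F, G, H, I, J, K, L, M, N, O, P, Q, R, S, T}.
B is in that set, so it is an ancestor of S.

Yes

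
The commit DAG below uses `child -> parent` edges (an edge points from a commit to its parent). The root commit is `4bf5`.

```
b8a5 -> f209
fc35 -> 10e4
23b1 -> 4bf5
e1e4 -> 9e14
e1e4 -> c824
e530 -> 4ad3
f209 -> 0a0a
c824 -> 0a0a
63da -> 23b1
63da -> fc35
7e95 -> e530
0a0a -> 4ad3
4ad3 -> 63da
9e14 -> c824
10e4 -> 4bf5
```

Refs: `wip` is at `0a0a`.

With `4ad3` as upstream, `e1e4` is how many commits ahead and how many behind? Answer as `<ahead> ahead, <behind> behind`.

Reachable from e1e4: {0a0a, 10e4, 23b1, 4ad3, 4bf5, 63da, 9e14, c824, e1e4, fc35}.
Reachable from 4ad3: {10e4, 23b1, 4ad3, 4bf5, 63da, fc35}.
Only in e1e4's history (ahead): {0a0a, 9e14, c824, e1e4} — 4.
Only in 4ad3's history (behind): {} — 0.

4 ahead, 0 behind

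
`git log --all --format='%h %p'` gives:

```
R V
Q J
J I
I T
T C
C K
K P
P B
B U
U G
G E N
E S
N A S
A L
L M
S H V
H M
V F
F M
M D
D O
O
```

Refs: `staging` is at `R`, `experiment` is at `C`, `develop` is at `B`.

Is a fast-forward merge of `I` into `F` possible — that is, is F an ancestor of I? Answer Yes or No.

A fast-forward from F to I is possible iff F is an ancestor of I.
Ancestors of I: {A, B, C, D, E, F, G, H, I, K, L, M, N, O, P, S, T, U, V}.
F is among them, so fast-forward is possible.

Yes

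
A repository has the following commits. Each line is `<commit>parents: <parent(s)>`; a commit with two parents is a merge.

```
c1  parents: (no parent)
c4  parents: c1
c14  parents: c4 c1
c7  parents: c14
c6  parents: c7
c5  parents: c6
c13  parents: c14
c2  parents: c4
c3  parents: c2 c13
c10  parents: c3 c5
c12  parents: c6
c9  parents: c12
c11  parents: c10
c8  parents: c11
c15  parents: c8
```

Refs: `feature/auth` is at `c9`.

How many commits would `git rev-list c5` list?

6

Walking parent pointers from c5: reachable set = {c1, c14, c4, c5, c6, c7}.
That is 6 commits.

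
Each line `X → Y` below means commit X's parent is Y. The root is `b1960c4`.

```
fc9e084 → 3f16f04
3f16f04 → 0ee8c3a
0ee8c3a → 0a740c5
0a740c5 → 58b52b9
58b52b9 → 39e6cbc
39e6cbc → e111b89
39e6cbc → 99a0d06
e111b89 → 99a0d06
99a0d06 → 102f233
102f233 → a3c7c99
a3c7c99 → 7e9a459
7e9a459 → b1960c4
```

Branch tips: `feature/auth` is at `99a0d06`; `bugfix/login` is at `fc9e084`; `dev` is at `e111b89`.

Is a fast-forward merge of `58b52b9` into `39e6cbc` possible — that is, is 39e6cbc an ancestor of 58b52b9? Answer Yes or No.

Yes

A fast-forward from 39e6cbc to 58b52b9 is possible iff 39e6cbc is an ancestor of 58b52b9.
Ancestors of 58b52b9: {102f233, 39e6cbc, 58b52b9, 7e9a459, 99a0d06, a3c7c99, b1960c4, e111b89}.
39e6cbc is among them, so fast-forward is possible.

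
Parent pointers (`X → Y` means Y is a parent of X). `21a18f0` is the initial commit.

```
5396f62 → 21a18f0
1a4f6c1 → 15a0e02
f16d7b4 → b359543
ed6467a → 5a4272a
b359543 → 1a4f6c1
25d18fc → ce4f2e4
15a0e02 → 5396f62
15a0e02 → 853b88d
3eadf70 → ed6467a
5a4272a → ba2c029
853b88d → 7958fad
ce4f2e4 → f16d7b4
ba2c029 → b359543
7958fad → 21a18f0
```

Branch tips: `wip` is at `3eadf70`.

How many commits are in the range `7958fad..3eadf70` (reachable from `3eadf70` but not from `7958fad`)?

Reachable from 3eadf70: {15a0e02, 1a4f6c1, 21a18f0, 3eadf70, 5396f62, 5a4272a, 7958fad, 853b88d, b359543, ba2c029, ed6467a}.
Reachable from 7958fad: {21a18f0, 7958fad}.
In 3eadf70's history but not 7958fad's: {15a0e02, 1a4f6c1, 3eadf70, 5396f62, 5a4272a, 853b88d, b359543, ba2c029, ed6467a} — 9 commits.

9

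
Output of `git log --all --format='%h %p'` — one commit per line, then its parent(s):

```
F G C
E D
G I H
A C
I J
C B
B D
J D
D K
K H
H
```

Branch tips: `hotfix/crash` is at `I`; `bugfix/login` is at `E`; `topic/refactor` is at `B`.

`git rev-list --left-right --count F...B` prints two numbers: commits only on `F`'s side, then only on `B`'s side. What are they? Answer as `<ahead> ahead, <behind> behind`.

Reachable from F: {B, C, D, F, G, H, I, J, K}.
Reachable from B: {B, D, H, K}.
Only in F's history (ahead): {C, F, G, I, J} — 5.
Only in B's history (behind): {} — 0.

5 ahead, 0 behind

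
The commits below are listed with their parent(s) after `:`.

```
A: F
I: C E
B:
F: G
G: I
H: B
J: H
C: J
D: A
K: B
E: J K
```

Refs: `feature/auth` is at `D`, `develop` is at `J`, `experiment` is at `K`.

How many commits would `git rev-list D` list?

Walking parent pointers from D: reachable set = {A, B, C, D, E, F, G, H, I, J, K}.
That is 11 commits.

11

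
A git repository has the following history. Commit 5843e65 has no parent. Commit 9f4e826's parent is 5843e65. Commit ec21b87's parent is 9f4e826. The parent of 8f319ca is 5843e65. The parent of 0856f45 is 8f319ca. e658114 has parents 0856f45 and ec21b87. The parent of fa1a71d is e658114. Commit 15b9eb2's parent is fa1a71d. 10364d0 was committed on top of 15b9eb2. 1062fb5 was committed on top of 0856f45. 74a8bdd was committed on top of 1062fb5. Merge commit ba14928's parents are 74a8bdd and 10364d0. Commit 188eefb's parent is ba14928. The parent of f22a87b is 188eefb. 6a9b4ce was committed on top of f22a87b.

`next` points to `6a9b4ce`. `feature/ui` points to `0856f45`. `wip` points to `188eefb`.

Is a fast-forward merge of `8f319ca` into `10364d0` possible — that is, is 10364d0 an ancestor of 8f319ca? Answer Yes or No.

A fast-forward from 10364d0 to 8f319ca is possible iff 10364d0 is an ancestor of 8f319ca.
Ancestors of 8f319ca: {5843e65, 8f319ca}.
10364d0 is not among them, so fast-forward is not possible.

No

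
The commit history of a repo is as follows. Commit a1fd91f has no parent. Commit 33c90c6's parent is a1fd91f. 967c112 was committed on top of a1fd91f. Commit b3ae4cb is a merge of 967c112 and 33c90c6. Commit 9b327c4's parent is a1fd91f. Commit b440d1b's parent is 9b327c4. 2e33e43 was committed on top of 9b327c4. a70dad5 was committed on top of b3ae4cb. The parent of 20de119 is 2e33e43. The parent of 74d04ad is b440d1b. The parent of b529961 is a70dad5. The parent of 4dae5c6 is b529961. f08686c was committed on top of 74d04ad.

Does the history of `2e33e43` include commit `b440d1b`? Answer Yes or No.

No

Ancestors of 2e33e43: {2e33e43, 9b327c4, a1fd91f}.
b440d1b is not in that set, so it is not an ancestor of 2e33e43.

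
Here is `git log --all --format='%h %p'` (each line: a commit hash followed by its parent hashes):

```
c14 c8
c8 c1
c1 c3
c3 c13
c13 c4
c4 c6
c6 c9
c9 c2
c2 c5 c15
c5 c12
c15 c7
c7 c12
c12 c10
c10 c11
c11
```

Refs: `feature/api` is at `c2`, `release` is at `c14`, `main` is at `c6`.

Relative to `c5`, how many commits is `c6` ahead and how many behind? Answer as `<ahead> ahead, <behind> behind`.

5 ahead, 0 behind

Reachable from c6: {c10, c11, c12, c15, c2, c5, c6, c7, c9}.
Reachable from c5: {c10, c11, c12, c5}.
Only in c6's history (ahead): {c15, c2, c6, c7, c9} — 5.
Only in c5's history (behind): {} — 0.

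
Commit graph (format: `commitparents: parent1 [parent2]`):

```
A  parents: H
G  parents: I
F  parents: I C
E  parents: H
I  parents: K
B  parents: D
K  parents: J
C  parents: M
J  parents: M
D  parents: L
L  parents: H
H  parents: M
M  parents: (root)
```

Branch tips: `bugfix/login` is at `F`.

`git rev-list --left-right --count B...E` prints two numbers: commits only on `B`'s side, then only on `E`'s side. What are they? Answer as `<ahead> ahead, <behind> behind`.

Reachable from B: {B, D, H, L, M}.
Reachable from E: {E, H, M}.
Only in B's history (ahead): {B, D, L} — 3.
Only in E's history (behind): {E} — 1.

3 ahead, 1 behind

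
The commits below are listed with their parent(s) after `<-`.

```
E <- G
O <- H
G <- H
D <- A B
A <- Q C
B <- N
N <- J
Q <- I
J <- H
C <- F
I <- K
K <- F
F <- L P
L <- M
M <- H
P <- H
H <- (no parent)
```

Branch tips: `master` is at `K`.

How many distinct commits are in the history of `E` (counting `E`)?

Walking parent pointers from E: reachable set = {E, G, H}.
That is 3 commits.

3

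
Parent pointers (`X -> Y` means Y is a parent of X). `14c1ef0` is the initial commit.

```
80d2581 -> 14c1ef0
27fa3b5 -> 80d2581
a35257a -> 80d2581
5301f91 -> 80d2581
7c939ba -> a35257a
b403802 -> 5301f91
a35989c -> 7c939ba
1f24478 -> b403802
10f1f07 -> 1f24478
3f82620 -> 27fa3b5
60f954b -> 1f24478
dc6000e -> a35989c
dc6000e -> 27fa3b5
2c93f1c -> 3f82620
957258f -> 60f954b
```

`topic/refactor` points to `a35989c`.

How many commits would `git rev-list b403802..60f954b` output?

2

Reachable from 60f954b: {14c1ef0, 1f24478, 5301f91, 60f954b, 80d2581, b403802}.
Reachable from b403802: {14c1ef0, 5301f91, 80d2581, b403802}.
In 60f954b's history but not b403802's: {1f24478, 60f954b} — 2 commits.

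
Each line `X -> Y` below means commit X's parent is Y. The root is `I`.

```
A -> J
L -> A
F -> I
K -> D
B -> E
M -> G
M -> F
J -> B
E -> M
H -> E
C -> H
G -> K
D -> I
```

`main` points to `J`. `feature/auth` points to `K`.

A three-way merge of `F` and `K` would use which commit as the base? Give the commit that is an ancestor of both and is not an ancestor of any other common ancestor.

Ancestors of F: {F, I}.
Ancestors of K: {D, I, K}.
Common ancestors: {I}.
The only common ancestor is I, so it is the merge base.

I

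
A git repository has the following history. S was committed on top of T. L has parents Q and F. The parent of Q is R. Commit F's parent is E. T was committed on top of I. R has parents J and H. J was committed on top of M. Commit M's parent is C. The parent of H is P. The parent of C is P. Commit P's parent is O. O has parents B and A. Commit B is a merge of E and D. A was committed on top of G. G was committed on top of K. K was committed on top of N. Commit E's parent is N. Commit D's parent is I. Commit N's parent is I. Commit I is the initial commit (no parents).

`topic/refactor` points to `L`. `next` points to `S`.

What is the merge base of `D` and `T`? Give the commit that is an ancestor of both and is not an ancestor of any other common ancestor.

Ancestors of D: {D, I}.
Ancestors of T: {I, T}.
Common ancestors: {I}.
The only common ancestor is I, so it is the merge base.

I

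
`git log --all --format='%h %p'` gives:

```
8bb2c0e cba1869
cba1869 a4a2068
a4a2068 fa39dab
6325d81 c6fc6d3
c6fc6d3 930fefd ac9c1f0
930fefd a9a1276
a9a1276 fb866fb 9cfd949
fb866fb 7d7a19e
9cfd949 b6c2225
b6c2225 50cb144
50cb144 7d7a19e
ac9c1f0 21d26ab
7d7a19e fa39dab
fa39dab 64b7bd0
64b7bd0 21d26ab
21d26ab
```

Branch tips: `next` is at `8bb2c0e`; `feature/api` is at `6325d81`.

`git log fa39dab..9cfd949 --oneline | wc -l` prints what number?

Reachable from 9cfd949: {21d26ab, 50cb144, 64b7bd0, 7d7a19e, 9cfd949, b6c2225, fa39dab}.
Reachable from fa39dab: {21d26ab, 64b7bd0, fa39dab}.
In 9cfd949's history but not fa39dab's: {50cb144, 7d7a19e, 9cfd949, b6c2225} — 4 commits.

4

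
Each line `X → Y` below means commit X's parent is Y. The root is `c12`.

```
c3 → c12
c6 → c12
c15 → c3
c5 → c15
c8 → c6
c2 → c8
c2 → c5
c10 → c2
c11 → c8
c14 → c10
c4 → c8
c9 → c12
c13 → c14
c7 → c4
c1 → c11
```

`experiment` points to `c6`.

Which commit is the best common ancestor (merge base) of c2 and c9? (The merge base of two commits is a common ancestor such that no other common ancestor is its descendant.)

Ancestors of c2: {c12, c15, c2, c3, c5, c6, c8}.
Ancestors of c9: {c12, c9}.
Common ancestors: {c12}.
The only common ancestor is c12, so it is the merge base.

c12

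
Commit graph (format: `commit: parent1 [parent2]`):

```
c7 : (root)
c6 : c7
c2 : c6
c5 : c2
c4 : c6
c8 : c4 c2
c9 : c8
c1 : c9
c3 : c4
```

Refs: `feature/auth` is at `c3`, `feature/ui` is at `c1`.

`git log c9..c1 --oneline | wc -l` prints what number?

Reachable from c1: {c1, c2, c4, c6, c7, c8, c9}.
Reachable from c9: {c2, c4, c6, c7, c8, c9}.
In c1's history but not c9's: {c1} — 1 commit.

1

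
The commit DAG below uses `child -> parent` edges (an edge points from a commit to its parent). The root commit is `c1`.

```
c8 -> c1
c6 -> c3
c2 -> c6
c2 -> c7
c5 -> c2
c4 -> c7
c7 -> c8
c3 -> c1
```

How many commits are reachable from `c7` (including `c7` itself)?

3

Walking parent pointers from c7: reachable set = {c1, c7, c8}.
That is 3 commits.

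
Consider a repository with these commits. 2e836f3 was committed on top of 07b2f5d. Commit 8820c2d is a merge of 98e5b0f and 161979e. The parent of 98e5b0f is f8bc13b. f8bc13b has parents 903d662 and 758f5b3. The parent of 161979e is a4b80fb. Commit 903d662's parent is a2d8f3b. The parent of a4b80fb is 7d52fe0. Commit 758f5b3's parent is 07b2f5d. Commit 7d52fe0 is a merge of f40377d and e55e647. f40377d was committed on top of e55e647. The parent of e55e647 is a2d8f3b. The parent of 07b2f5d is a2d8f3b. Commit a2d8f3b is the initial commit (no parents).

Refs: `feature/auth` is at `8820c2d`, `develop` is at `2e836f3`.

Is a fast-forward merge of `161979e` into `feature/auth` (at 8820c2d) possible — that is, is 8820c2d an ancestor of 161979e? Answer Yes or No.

A fast-forward from 8820c2d to 161979e is possible iff 8820c2d is an ancestor of 161979e.
Ancestors of 161979e: {161979e, 7d52fe0, a2d8f3b, a4b80fb, e55e647, f40377d}.
8820c2d is not among them, so fast-forward is not possible.

No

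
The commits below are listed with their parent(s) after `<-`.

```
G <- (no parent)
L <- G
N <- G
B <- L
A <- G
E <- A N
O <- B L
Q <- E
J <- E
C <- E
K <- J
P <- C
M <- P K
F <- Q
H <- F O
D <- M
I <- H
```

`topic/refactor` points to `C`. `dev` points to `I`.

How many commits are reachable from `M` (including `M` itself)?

9

Walking parent pointers from M: reachable set = {A, C, E, G, J, K, M, N, P}.
That is 9 commits.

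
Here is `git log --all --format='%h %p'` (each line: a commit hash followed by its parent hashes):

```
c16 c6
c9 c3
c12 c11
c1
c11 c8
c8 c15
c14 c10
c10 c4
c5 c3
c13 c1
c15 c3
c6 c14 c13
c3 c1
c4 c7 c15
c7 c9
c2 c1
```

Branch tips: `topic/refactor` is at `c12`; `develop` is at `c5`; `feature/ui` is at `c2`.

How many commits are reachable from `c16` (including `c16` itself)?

Walking parent pointers from c16: reachable set = {c1, c10, c13, c14, c15, c16, c3, c4, c6, c7, c9}.
That is 11 commits.

11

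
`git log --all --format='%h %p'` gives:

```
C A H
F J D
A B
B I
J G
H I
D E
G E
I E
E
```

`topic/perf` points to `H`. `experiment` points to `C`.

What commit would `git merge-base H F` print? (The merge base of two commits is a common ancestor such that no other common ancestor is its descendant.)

Ancestors of H: {E, H, I}.
Ancestors of F: {D, E, F, G, J}.
Common ancestors: {E}.
The only common ancestor is E, so it is the merge base.

E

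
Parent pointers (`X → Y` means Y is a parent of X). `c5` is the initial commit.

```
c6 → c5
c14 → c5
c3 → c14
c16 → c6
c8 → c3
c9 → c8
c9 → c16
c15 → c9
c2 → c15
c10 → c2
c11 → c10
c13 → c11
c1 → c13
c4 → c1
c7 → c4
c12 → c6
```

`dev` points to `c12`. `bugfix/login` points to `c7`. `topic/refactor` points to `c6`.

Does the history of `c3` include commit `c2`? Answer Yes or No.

No

Ancestors of c3: {c14, c3, c5}.
c2 is not in that set, so it is not an ancestor of c3.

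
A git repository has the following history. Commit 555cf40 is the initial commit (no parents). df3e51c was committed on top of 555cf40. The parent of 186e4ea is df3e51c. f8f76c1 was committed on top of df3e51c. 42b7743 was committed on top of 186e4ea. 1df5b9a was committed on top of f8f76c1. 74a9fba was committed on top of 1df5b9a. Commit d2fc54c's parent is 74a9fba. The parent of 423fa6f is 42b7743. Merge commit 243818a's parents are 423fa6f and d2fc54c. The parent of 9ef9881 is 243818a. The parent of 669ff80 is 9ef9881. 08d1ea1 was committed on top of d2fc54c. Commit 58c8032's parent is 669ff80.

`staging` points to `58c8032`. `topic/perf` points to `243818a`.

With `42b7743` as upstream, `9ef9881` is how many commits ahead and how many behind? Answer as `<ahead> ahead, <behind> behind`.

7 ahead, 0 behind

Reachable from 9ef9881: {186e4ea, 1df5b9a, 243818a, 423fa6f, 42b7743, 555cf40, 74a9fba, 9ef9881, d2fc54c, df3e51c, f8f76c1}.
Reachable from 42b7743: {186e4ea, 42b7743, 555cf40, df3e51c}.
Only in 9ef9881's history (ahead): {1df5b9a, 243818a, 423fa6f, 74a9fba, 9ef9881, d2fc54c, f8f76c1} — 7.
Only in 42b7743's history (behind): {} — 0.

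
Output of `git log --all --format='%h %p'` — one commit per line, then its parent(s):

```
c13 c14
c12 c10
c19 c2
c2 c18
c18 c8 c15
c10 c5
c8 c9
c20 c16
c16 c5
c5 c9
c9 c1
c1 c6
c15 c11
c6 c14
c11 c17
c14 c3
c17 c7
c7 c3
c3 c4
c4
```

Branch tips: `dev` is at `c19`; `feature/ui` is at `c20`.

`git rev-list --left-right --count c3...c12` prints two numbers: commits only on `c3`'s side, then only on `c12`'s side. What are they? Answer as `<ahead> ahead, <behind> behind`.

0 ahead, 7 behind

Reachable from c3: {c3, c4}.
Reachable from c12: {c1, c10, c12, c14, c3, c4, c5, c6, c9}.
Only in c3's history (ahead): {} — 0.
Only in c12's history (behind): {c1, c10, c12, c14, c5, c6, c9} — 7.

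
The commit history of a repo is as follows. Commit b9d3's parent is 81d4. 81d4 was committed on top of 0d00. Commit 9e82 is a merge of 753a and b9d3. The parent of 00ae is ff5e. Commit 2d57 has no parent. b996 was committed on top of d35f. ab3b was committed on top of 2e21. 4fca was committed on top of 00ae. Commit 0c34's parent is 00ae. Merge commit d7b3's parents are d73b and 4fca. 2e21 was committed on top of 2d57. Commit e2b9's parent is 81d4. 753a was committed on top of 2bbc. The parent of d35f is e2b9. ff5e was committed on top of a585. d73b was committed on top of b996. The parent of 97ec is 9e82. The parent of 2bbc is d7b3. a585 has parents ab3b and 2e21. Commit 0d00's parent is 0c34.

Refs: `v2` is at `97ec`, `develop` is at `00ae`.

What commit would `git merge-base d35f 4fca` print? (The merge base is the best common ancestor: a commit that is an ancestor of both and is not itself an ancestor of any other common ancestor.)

Ancestors of d35f: {00ae, 0c34, 0d00, 2d57, 2e21, 81d4, a585, ab3b, d35f, e2b9, ff5e}.
Ancestors of 4fca: {00ae, 2d57, 2e21, 4fca, a585, ab3b, ff5e}.
Common ancestors: {00ae, 2d57, 2e21, a585, ab3b, ff5e}.
Among these, 00ae is not an ancestor of any other common ancestor — it is the merge base.

00ae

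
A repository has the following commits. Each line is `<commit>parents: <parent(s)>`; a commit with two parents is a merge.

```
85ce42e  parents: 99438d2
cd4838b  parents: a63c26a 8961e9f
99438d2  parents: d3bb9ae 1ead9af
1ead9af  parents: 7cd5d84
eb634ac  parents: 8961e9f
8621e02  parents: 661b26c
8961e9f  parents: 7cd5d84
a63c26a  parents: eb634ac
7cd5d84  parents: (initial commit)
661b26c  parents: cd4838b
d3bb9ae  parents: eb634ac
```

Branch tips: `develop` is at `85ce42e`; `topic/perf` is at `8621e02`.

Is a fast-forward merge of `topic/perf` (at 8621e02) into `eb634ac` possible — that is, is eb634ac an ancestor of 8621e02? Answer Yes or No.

A fast-forward from eb634ac to 8621e02 is possible iff eb634ac is an ancestor of 8621e02.
Ancestors of 8621e02: {661b26c, 7cd5d84, 8621e02, 8961e9f, a63c26a, cd4838b, eb634ac}.
eb634ac is among them, so fast-forward is possible.

Yes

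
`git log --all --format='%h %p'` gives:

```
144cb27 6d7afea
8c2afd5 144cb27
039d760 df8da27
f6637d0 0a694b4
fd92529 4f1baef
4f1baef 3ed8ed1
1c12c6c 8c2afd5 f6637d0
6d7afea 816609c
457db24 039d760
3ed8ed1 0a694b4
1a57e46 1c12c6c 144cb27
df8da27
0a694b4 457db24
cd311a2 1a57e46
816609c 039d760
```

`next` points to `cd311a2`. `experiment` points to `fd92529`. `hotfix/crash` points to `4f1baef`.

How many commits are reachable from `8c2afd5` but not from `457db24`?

Reachable from 8c2afd5: {039d760, 144cb27, 6d7afea, 816609c, 8c2afd5, df8da27}.
Reachable from 457db24: {039d760, 457db24, df8da27}.
In 8c2afd5's history but not 457db24's: {144cb27, 6d7afea, 816609c, 8c2afd5} — 4 commits.

4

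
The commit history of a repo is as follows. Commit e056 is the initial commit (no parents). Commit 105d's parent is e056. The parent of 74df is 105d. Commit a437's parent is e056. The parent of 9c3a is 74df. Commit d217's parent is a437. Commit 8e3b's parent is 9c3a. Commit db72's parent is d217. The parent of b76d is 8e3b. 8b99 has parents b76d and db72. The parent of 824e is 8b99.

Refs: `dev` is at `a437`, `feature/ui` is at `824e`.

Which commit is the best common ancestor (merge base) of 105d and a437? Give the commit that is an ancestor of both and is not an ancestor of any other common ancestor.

Ancestors of 105d: {105d, e056}.
Ancestors of a437: {a437, e056}.
Common ancestors: {e056}.
The only common ancestor is e056, so it is the merge base.

e056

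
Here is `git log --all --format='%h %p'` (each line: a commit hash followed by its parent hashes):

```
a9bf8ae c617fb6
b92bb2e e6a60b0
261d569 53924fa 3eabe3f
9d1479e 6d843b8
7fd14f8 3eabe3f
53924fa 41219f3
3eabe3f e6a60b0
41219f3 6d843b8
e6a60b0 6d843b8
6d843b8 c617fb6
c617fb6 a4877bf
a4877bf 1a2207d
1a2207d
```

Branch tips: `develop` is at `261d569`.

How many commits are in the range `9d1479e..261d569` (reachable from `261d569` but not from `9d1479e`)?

Reachable from 261d569: {1a2207d, 261d569, 3eabe3f, 41219f3, 53924fa, 6d843b8, a4877bf, c617fb6, e6a60b0}.
Reachable from 9d1479e: {1a2207d, 6d843b8, 9d1479e, a4877bf, c617fb6}.
In 261d569's history but not 9d1479e's: {261d569, 3eabe3f, 41219f3, 53924fa, e6a60b0} — 5 commits.

5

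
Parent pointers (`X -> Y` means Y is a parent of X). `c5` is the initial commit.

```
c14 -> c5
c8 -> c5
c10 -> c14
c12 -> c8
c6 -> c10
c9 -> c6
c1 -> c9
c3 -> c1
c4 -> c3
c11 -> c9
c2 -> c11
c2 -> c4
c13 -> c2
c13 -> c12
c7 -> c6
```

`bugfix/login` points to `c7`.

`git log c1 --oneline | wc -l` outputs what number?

Walking parent pointers from c1: reachable set = {c1, c10, c14, c5, c6, c9}.
That is 6 commits.

6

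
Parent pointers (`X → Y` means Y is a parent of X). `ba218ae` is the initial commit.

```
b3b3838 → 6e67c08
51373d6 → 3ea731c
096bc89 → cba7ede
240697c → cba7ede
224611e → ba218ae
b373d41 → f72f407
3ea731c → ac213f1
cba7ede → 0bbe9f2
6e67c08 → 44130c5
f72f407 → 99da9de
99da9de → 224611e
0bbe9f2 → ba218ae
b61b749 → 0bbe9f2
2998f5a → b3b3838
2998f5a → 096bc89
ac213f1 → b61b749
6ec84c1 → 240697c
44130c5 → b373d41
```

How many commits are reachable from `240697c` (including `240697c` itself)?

Walking parent pointers from 240697c: reachable set = {0bbe9f2, 240697c, ba218ae, cba7ede}.
That is 4 commits.

4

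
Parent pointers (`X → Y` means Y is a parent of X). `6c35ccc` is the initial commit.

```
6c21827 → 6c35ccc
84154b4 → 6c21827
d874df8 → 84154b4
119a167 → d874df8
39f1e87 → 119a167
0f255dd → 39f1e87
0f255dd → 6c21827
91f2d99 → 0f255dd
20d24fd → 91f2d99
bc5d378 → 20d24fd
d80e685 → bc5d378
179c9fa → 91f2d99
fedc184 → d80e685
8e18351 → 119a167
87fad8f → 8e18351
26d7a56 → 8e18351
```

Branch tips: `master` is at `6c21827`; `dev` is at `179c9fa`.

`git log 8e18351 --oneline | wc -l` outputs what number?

Walking parent pointers from 8e18351: reachable set = {119a167, 6c21827, 6c35ccc, 84154b4, 8e18351, d874df8}.
That is 6 commits.

6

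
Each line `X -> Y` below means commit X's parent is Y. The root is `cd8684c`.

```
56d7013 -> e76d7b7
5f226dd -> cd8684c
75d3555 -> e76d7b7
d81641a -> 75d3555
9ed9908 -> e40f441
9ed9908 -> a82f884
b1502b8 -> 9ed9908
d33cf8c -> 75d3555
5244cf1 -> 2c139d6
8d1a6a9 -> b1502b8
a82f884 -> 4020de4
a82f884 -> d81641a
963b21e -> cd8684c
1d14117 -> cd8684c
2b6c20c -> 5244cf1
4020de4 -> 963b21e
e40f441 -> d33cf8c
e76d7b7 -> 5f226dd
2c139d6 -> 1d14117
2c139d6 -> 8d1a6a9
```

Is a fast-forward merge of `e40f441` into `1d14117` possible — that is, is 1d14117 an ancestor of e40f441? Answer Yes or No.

A fast-forward from 1d14117 to e40f441 is possible iff 1d14117 is an ancestor of e40f441.
Ancestors of e40f441: {5f226dd, 75d3555, cd8684c, d33cf8c, e40f441, e76d7b7}.
1d14117 is not among them, so fast-forward is not possible.

No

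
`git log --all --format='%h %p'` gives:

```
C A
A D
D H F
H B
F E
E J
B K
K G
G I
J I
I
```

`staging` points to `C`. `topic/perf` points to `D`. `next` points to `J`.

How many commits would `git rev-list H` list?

Walking parent pointers from H: reachable set = {B, G, H, I, K}.
That is 5 commits.

5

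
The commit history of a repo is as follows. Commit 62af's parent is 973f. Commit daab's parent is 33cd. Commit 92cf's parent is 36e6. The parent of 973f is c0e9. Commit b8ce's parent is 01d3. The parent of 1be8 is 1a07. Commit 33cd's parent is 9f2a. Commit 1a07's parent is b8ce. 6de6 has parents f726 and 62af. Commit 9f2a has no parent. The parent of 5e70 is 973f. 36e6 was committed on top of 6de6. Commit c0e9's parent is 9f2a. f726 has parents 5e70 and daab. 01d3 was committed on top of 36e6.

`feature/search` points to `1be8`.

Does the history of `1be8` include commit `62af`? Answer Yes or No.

Yes

Ancestors of 1be8 (commits reachable by following parents): {01d3, 1a07, 1be8, 33cd, 36e6, 5e70, 62af, 6de6, 973f, 9f2a, b8ce, c0e9, daab, f726}.
62af is in that set, so it is an ancestor of 1be8.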